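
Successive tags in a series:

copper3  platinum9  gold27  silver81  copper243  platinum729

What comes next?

gold2187

For the metal, repeats copper → platinum → gold → silver: copper, platinum, gold, silver, copper, platinum → gold.
Second component goes 3, 9, 27, 81, 243, 729 → 2187 (×3 each step).
So the next tag is gold2187.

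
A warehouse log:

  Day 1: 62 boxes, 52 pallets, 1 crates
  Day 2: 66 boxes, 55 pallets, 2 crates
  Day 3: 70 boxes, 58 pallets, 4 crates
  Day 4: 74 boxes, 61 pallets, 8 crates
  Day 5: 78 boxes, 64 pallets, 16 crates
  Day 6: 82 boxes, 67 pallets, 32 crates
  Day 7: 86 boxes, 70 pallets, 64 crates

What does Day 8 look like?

90 boxes, 73 pallets, 128 crates

Boxes: 62, 66, 70, 74, 78, 82, 86 → 90 (+4 each step).
For the pallets, +3 each step: 52, 55, 58, 61, 64, 67, 70 → 73.
For the crates, ×2 each step: 1, 2, 4, 8, 16, 32, 64 → 128.
Putting it together: 90 boxes, 73 pallets, 128 crates.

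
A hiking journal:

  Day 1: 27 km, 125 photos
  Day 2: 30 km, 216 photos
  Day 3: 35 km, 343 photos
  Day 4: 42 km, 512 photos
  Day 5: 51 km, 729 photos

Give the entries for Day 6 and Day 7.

62 km, 1000 photos; 75 km, 1331 photos

Km: differences are 3, 5, 7, … (increasing by 2 each time), so 27, 30, 35, 42, 51 → 62 → 75.
For the photos, perfect cubes: 5³, 6³, 7³, …: 125, 216, 343, 512, 729 → 1000 → 1331.
Putting the parts together: 62 km, 1000 photos and then 75 km, 1331 photos.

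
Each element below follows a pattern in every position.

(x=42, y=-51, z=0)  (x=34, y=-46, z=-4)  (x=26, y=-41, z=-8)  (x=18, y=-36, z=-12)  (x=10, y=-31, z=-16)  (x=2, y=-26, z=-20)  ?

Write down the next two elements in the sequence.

X goes 42, 34, 26, 18, 10, 2 → -6 → -14 (−8 each step).
Y goes -51, -46, -41, -36, -31, -26 → -21 → -16 (+5 each step).
Z: −4 each step, so 0, -4, -8, -12, -16, -20 → -24 → -28.
Putting the parts together: (x=-6, y=-21, z=-24) and then (x=-14, y=-16, z=-28).

(x=-6, y=-21, z=-24), (x=-14, y=-16, z=-28)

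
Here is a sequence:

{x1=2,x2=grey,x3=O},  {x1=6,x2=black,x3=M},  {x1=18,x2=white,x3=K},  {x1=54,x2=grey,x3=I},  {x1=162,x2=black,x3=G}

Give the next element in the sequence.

X1: ×3 each step; 2, 6, 18, 54, 162 → 486.
X2: repeats grey → black → white, so grey, black, white, grey, black → white.
X3 — letters move back 2 places in the alphabet: O, M, K, I, G → E.
Putting it together: {x1=486,x2=white,x3=E}.

{x1=486,x2=white,x3=E}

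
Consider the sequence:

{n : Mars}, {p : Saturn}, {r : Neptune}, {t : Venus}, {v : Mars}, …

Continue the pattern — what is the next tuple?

{x : Saturn}

Letter — letters move forward 2 places in the alphabet: n, p, r, t, v → x.
Planet — repeats Mars → Saturn → Neptune → Venus: Mars, Saturn, Neptune, Venus, Mars → Saturn.
Putting it together: {x : Saturn}.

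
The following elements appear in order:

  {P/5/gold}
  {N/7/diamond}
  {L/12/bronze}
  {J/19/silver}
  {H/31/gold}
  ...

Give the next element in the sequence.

Letter: P, N, L, J, H → F (letters move back 2 places in the alphabet).
Second component — each term is the sum of the two before it: 5, 7, 12, 19, 31 → 50.
Rank — repeats gold → diamond → bronze → silver: gold, diamond, bronze, silver, gold → diamond.
Combining the parts gives {F/50/diamond}.

{F/50/diamond}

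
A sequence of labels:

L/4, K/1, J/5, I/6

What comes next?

H/11

Letter: letters move back 1 place in the alphabet, so L, K, J, I → H.
Second component: 4, 1, 5, 6 → 11 (each term is the sum of the two before it).
Putting it together: H/11.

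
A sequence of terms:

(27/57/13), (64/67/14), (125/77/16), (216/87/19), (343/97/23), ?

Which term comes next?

(512/107/28)

First slot: perfect cubes: 3³, 4³, 5³, …, so 27, 64, 125, 216, 343 → 512.
Second slot goes 57, 67, 77, 87, 97 → 107 (+10 each step).
For the third slot, differences are 1, 2, 3, … (increasing by 1 each time): 13, 14, 16, 19, 23 → 28.
So the next term is (512/107/28).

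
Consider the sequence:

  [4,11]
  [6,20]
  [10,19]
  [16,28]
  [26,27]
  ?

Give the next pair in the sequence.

[42,36]

First value: each term is the sum of the two before it, so 4, 6, 10, 16, 26 → 42.
For the second value, alternating steps +9, −1, +9, −1, …: 11, 20, 19, 28, 27 → 36.
Putting it together: [42,36].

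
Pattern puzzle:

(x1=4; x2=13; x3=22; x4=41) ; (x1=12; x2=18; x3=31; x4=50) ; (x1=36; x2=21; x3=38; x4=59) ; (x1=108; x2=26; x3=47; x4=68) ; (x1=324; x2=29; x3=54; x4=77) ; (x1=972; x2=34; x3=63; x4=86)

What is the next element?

For the x1, ×3 each step: 4, 12, 36, 108, 324, 972 → 2916.
X2 goes 13, 18, 21, 26, 29, 34 → 37 (alternating steps +5, +3, +5, +3, …).
X3 — alternating steps +9, +7, +9, +7, …: 22, 31, 38, 47, 54, 63 → 70.
For the x4, +9 each step: 41, 50, 59, 68, 77, 86 → 95.
Putting it together: (x1=2916; x2=37; x3=70; x4=95).

(x1=2916; x2=37; x3=70; x4=95)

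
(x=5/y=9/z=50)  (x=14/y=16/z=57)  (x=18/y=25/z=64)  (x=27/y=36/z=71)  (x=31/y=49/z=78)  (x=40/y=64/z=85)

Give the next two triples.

(x=44/y=81/z=92), (x=53/y=100/z=99)

X — alternating steps +9, +4, +9, +4, …: 5, 14, 18, 27, 31, 40 → 44 → 53.
Y: perfect squares: 3², 4², 5², …; 9, 16, 25, 36, 49, 64 → 81 → 100.
Z — +7 each step: 50, 57, 64, 71, 78, 85 → 92 → 99.
Putting the parts together: (x=44/y=81/z=92) and then (x=53/y=100/z=99).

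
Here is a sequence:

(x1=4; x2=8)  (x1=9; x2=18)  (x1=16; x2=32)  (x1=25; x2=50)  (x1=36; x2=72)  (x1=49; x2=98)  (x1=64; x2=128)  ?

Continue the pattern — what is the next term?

(x1=81; x2=162)

X1: perfect squares: 2², 3², 4², …, so 4, 9, 16, 25, 36, 49, 64 → 81.
X2: always 2 × the x1, so 8, 18, 32, 50, 72, 98, 128 → 162.
Combining the parts gives (x1=81; x2=162).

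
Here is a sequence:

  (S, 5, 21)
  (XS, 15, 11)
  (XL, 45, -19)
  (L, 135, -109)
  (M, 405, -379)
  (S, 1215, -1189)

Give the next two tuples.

For the size, repeats S → XS → XL → L → M: S, XS, XL, L, M, S → XS → XL.
Second value: ×3 each step; 5, 15, 45, 135, 405, 1215 → 3645 → 10935.
Third value goes 21, 11, -19, -109, -379, -1189 → -3619 → -10909 (together with the second value always sums to 26).
So the next two tuples are (XS, 3645, -3619) and (XL, 10935, -10909).

(XS, 3645, -3619), (XL, 10935, -10909)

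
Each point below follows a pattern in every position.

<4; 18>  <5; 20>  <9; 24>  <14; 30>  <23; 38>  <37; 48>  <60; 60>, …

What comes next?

<97; 74>

For the first part, each term is the sum of the two before it: 4, 5, 9, 14, 23, 37, 60 → 97.
For the second part, differences are 2, 4, 6, … (increasing by 2 each time): 18, 20, 24, 30, 38, 48, 60 → 74.
Combining the parts gives <97; 74>.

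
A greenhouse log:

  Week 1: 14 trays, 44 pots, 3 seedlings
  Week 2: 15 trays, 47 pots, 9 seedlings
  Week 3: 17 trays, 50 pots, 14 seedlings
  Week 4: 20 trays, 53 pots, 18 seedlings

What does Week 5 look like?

Trays: differences are 1, 2, 3, … (increasing by 1 each time), so 14, 15, 17, 20 → 24.
Pots: +3 each step; 44, 47, 50, 53 → 56.
Seedlings: differences are 6, 5, 4, … (decreasing by 1 each time), so 3, 9, 14, 18 → 21.
So the next row is 24 trays, 56 pots, 21 seedlings.

24 trays, 56 pots, 21 seedlings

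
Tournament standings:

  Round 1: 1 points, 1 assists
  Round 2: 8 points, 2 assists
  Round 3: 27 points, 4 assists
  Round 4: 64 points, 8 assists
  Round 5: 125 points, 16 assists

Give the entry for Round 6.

Points goes 1, 8, 27, 64, 125 → 216 (perfect cubes: 1³, 2³, 3³, …).
Assists: 1, 2, 4, 8, 16 → 32 (×2 each step).
Putting it together: 216 points, 32 assists.

216 points, 32 assists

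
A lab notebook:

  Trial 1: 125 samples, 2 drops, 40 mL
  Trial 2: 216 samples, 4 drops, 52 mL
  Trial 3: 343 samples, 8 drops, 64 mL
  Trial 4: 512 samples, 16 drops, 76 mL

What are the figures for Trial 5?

729 samples, 32 drops, 88 mL

Samples goes 125, 216, 343, 512 → 729 (perfect cubes: 5³, 6³, 7³, …).
For the drops, ×2 each step: 2, 4, 8, 16 → 32.
ML: +12 each step, so 40, 52, 64, 76 → 88.
So the next row is 729 samples, 32 drops, 88 mL.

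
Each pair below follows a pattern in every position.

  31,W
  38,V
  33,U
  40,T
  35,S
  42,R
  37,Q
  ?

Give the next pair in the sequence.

First slot: alternating steps +7, −5, +7, −5, …, so 31, 38, 33, 40, 35, 42, 37 → 44.
Letter goes W, V, U, T, S, R, Q → P (letters move back 1 place in the alphabet).
Combining the parts gives 44,P.

44,P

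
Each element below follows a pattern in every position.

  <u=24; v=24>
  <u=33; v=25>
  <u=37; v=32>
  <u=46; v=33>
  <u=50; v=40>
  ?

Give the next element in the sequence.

U: alternating steps +9, +4, +9, +4, …, so 24, 33, 37, 46, 50 → 59.
V: 24, 25, 32, 33, 40 → 41 (alternating steps +1, +7, +1, +7, …).
So the next element is <u=59; v=41>.

<u=59; v=41>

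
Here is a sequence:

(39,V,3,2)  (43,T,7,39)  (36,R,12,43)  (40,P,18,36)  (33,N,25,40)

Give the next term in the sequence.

(37,L,33,33)

First component: alternating steps +4, −7, +4, −7, …, so 39, 43, 36, 40, 33 → 37.
Letter: letters move back 2 places in the alphabet, so V, T, R, P, N → L.
Third component: 3, 7, 12, 18, 25 → 33 (differences are 4, 5, 6, … (increasing by 1 each time)).
Fourth component goes 2, 39, 43, 36, 40 → 33 (always the previous value of the first component).
Putting it together: (37,L,33,33).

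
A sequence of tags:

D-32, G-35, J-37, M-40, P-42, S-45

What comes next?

Letter: D, G, J, M, P, S → V (letters move forward 3 places in the alphabet).
Second component goes 32, 35, 37, 40, 42, 45 → 47 (alternating steps +3, +2, +3, +2, …).
Combining the parts gives V-47.

V-47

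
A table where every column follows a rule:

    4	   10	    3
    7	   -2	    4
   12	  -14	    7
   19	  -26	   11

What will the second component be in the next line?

-38

First component goes 4, 7, 12, 19 → 28 (differences are 3, 5, 7, … (increasing by 2 each time)).
Second component: 10, -2, -14, -26 → -38 (−12 each step).
For the third component, each term is the sum of the two before it: 3, 4, 7, 11 → 18.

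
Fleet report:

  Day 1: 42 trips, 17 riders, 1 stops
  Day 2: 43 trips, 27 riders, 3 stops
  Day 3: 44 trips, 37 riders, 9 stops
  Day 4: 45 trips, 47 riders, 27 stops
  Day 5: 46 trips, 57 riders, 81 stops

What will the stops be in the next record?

For the trips, +1 each step: 42, 43, 44, 45, 46 → 47.
Riders: +10 each step, so 17, 27, 37, 47, 57 → 67.
Stops: ×3 each step; 1, 3, 9, 27, 81 → 243.

243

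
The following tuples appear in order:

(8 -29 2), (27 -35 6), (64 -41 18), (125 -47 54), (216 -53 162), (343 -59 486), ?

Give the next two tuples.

First slot goes 8, 27, 64, 125, 216, 343 → 512 → 729 (perfect cubes: 2³, 3³, 4³, …).
Second slot — −6 each step: -29, -35, -41, -47, -53, -59 → -65 → -71.
Third slot — ×3 each step: 2, 6, 18, 54, 162, 486 → 1458 → 4374.
So the next two tuples are (512 -65 1458) and (729 -71 4374).

(512 -65 1458), (729 -71 4374)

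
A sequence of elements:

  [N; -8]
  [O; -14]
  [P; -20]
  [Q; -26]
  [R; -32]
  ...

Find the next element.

[S; -38]

Letter goes N, O, P, Q, R → S (letters move forward 1 place in the alphabet).
Second component: −6 each step, so -8, -14, -20, -26, -32 → -38.
So the next element is [S; -38].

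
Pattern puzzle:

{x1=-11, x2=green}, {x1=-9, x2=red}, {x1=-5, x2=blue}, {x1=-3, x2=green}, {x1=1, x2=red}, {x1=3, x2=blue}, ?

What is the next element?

{x1=7, x2=green}

X1: alternating steps +2, +4, +2, +4, …, so -11, -9, -5, -3, 1, 3 → 7.
X2: repeats green → red → blue; green, red, blue, green, red, blue → green.
So the next element is {x1=7, x2=green}.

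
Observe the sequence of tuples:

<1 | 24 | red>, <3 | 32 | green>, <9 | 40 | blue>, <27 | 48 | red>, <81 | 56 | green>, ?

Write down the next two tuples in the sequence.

<243 | 64 | blue>, <729 | 72 | red>

First coordinate: 1, 3, 9, 27, 81 → 243 → 729 (×3 each step).
For the second coordinate, +8 each step: 24, 32, 40, 48, 56 → 64 → 72.
Colour — repeats red → green → blue: red, green, blue, red, green → blue → red.
Putting the parts together: <243 | 64 | blue> and then <729 | 72 | red>.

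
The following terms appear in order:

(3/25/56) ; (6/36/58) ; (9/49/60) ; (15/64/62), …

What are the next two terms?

First coordinate: each term is the sum of the two before it; 3, 6, 9, 15 → 24 → 39.
Second coordinate — perfect squares: 5², 6², 7², …: 25, 36, 49, 64 → 81 → 100.
Third coordinate goes 56, 58, 60, 62 → 64 → 66 (+2 each step).
So the next two terms are (24/81/64) and (39/100/66).

(24/81/64), (39/100/66)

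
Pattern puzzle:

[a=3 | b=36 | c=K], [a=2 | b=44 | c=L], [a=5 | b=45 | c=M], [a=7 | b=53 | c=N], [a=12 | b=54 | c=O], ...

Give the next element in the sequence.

[a=19 | b=62 | c=P]

A goes 3, 2, 5, 7, 12 → 19 (each term is the sum of the two before it).
B: 36, 44, 45, 53, 54 → 62 (alternating steps +8, +1, +8, +1, …).
C — letters move forward 1 place in the alphabet: K, L, M, N, O → P.
Putting it together: [a=19 | b=62 | c=P].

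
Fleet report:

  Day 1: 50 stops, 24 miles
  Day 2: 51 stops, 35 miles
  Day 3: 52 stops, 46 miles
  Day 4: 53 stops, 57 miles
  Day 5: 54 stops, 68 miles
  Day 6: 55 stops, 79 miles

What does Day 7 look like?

56 stops, 90 miles

Stops: +1 each step; 50, 51, 52, 53, 54, 55 → 56.
Miles — +11 each step: 24, 35, 46, 57, 68, 79 → 90.
So the next line is 56 stops, 90 miles.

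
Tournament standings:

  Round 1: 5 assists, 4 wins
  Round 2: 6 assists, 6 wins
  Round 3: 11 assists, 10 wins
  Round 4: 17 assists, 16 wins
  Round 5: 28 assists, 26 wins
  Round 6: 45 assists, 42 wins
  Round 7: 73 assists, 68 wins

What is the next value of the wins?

Wins — each term is the sum of the two before it: 4, 6, 10, 16, 26, 42, 68 → 110.

110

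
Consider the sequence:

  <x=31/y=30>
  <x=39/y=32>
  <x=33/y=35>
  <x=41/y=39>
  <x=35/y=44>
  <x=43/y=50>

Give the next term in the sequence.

<x=37/y=57>

X — alternating steps +8, −6, +8, −6, …: 31, 39, 33, 41, 35, 43 → 37.
For the y, differences are 2, 3, 4, … (increasing by 1 each time): 30, 32, 35, 39, 44, 50 → 57.
Combining the parts gives <x=37/y=57>.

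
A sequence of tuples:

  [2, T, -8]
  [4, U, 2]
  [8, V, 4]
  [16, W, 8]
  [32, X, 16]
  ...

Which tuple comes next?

[64, Y, 32]

First slot — ×2 each step: 2, 4, 8, 16, 32 → 64.
Letter — letters move forward 1 place in the alphabet: T, U, V, W, X → Y.
Third slot: always the previous value of the first slot, so -8, 2, 4, 8, 16 → 32.
So the next tuple is [64, Y, 32].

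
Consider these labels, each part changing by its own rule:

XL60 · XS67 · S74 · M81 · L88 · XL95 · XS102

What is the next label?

For the size, repeats XL → XS → S → M → L: XL, XS, S, M, L, XL, XS → S.
Second component: +7 each step; 60, 67, 74, 81, 88, 95, 102 → 109.
So the next label is S109.

S109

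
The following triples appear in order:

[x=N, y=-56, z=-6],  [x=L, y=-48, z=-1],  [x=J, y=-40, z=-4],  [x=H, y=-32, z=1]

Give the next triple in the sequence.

For the x, letters move back 2 places in the alphabet: N, L, J, H → F.
Y — +8 each step: -56, -48, -40, -32 → -24.
For the z, alternating steps +5, −3, +5, −3, …: -6, -1, -4, 1 → -2.
So the next triple is [x=F, y=-24, z=-2].

[x=F, y=-24, z=-2]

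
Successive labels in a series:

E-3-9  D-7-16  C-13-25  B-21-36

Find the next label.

A-31-49

Letter: letters move back 1 place in the alphabet, so E, D, C, B → A.
Second component — differences are 4, 6, 8, … (increasing by 2 each time): 3, 7, 13, 21 → 31.
Third component: 9, 16, 25, 36 → 49 (perfect squares: 3², 4², 5², …).
So the next label is A-31-49.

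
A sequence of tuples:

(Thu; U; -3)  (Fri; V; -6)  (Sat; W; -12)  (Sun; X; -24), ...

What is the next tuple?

(Mon; Y; -48)

Day: runs through the weekdays Mon→Sun; Thu, Fri, Sat, Sun → Mon.
For the letter, letters move forward 1 place in the alphabet: U, V, W, X → Y.
For the third entry, ×2 each step: -3, -6, -12, -24 → -48.
Combining the parts gives (Mon; Y; -48).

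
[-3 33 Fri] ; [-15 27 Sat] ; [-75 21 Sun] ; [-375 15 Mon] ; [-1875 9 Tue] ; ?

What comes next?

First slot: -3, -15, -75, -375, -1875 → -9375 (×5 each step).
Second slot — −6 each step: 33, 27, 21, 15, 9 → 3.
Day goes Fri, Sat, Sun, Mon, Tue → Wed (runs through the weekdays Mon→Sun).
Putting it together: [-9375 3 Wed].

[-9375 3 Wed]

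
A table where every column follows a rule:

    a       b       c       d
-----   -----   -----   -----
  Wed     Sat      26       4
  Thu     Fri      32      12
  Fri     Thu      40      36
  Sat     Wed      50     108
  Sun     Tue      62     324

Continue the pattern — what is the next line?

Column a: runs through the weekdays Mon→Sun; Wed, Thu, Fri, Sat, Sun → Mon.
Column b: runs backward through the weekdays Mon→Sun; Sat, Fri, Thu, Wed, Tue → Mon.
Column c: differences are 6, 8, 10, … (increasing by 2 each time); 26, 32, 40, 50, 62 → 76.
Column d goes 4, 12, 36, 108, 324 → 972 (×3 each step).
So the next line is Mon  Mon  76  972.

Mon  Mon  76  972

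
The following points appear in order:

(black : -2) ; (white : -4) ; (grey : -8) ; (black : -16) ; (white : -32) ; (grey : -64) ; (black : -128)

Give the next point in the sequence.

Shade — repeats black → white → grey: black, white, grey, black, white, grey, black → white.
Second component: -2, -4, -8, -16, -32, -64, -128 → -256 (×2 each step).
Putting it together: (white : -256).

(white : -256)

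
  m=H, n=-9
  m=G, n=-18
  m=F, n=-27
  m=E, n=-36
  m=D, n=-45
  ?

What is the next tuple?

m=C, n=-54

M: letters move back 1 place in the alphabet, so H, G, F, E, D → C.
N: -9, -18, -27, -36, -45 → -54 (−9 each step).
So the next tuple is m=C, n=-54.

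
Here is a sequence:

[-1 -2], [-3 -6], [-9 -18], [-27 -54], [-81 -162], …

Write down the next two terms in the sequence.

[-243 -486], [-729 -1458]

First coordinate — ×3 each step: -1, -3, -9, -27, -81 → -243 → -729.
For the second coordinate, always 2 × the first coordinate: -2, -6, -18, -54, -162 → -486 → -1458.
So the next two terms are [-243 -486] and [-729 -1458].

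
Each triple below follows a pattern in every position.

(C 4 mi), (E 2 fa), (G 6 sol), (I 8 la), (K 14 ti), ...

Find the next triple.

(M 22 do)

Letter goes C, E, G, I, K → M (letters move forward 2 places in the alphabet).
For the second entry, each term is the sum of the two before it: 4, 2, 6, 8, 14 → 22.
Note: runs through the solfège scale do→ti; mi, fa, sol, la, ti → do.
So the next triple is (M 22 do).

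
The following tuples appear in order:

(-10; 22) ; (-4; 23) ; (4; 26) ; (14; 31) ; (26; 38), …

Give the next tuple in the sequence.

First coordinate goes -10, -4, 4, 14, 26 → 40 (differences are 6, 8, 10, … (increasing by 2 each time)).
Second coordinate goes 22, 23, 26, 31, 38 → 47 (differences are 1, 3, 5, … (increasing by 2 each time)).
So the next tuple is (40; 47).

(40; 47)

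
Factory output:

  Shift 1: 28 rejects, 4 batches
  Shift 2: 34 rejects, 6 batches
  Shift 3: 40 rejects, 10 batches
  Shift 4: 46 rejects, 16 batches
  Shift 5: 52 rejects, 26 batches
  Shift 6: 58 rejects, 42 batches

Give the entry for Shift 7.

Rejects: 28, 34, 40, 46, 52, 58 → 64 (+6 each step).
Batches — each term is the sum of the two before it: 4, 6, 10, 16, 26, 42 → 68.
So the next line is 64 rejects, 68 batches.

64 rejects, 68 batches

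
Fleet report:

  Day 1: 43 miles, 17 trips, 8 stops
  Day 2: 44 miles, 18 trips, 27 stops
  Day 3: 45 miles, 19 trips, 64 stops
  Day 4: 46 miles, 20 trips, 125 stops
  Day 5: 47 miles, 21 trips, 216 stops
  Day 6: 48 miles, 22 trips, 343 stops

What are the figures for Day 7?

Miles: +1 each step; 43, 44, 45, 46, 47, 48 → 49.
For the trips, +1 each step: 17, 18, 19, 20, 21, 22 → 23.
For the stops, perfect cubes: 2³, 3³, 4³, …: 8, 27, 64, 125, 216, 343 → 512.
Putting it together: 49 miles, 23 trips, 512 stops.

49 miles, 23 trips, 512 stops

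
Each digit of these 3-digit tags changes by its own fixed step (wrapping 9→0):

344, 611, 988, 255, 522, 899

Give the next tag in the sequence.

For the first digit, +3 each step, mod 10: 3, 6, 9, 2, 5, 8 → 1.
Second digit goes 4, 1, 8, 5, 2, 9 → 6 (−3 each step, mod 10).
Third digit — −3 each step, mod 10: 4, 1, 8, 5, 2, 9 → 6.
Putting it together: 166.

166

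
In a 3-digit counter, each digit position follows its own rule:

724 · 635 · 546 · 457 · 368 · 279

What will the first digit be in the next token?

First digit: −1 each step, mod 10; 7, 6, 5, 4, 3, 2 → 1.
Second digit goes 2, 3, 4, 5, 6, 7 → 8 (+1 each step, mod 10).
Third digit goes 4, 5, 6, 7, 8, 9 → 0 (+1 each step, mod 10).

1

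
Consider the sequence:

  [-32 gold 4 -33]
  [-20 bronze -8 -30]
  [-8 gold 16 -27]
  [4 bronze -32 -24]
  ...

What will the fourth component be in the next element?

First component: +12 each step, so -32, -20, -8, 4 → 16.
For the rank, alternates gold ↔ bronze: gold, bronze, gold, bronze → gold.
Third component: ×(-2) each step; 4, -8, 16, -32 → 64.
Fourth component: -33, -30, -27, -24 → -21 (+3 each step).

-21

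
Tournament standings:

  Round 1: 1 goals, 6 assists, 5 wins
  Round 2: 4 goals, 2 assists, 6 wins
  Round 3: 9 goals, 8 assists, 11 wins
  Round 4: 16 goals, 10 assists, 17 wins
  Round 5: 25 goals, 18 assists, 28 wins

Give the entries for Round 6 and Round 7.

For the goals, perfect squares: 1², 2², 3², …: 1, 4, 9, 16, 25 → 36 → 49.
Assists: each term is the sum of the two before it; 6, 2, 8, 10, 18 → 28 → 46.
Wins: each term is the sum of the two before it, so 5, 6, 11, 17, 28 → 45 → 73.
Putting the parts together: 36 goals, 28 assists, 45 wins and then 49 goals, 46 assists, 73 wins.

36 goals, 28 assists, 45 wins; 49 goals, 46 assists, 73 wins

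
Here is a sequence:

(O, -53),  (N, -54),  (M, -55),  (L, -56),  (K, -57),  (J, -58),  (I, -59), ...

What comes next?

Letter — letters move back 1 place in the alphabet: O, N, M, L, K, J, I → H.
Second coordinate: -53, -54, -55, -56, -57, -58, -59 → -60 (−1 each step).
Combining the parts gives (H, -60).

(H, -60)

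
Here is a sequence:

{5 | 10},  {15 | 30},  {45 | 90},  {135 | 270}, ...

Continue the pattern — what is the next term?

First component goes 5, 15, 45, 135 → 405 (×3 each step).
For the second component, always 2 × the first component: 10, 30, 90, 270 → 810.
So the next term is {405 | 810}.

{405 | 810}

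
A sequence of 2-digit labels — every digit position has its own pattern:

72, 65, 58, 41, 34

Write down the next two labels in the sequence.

27 then 10

First digit: −1 each step, mod 10, so 7, 6, 5, 4, 3 → 2 → 1.
Second digit: +3 each step, mod 10; 2, 5, 8, 1, 4 → 7 → 0.
Putting the parts together: 27 and then 10.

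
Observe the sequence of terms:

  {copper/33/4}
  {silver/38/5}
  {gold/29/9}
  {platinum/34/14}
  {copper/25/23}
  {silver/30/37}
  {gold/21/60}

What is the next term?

Metal goes copper, silver, gold, platinum, copper, silver, gold → platinum (repeats copper → silver → gold → platinum).
Second coordinate — alternating steps +5, −9, +5, −9, …: 33, 38, 29, 34, 25, 30, 21 → 26.
Third coordinate: each term is the sum of the two before it, so 4, 5, 9, 14, 23, 37, 60 → 97.
Putting it together: {platinum/26/97}.

{platinum/26/97}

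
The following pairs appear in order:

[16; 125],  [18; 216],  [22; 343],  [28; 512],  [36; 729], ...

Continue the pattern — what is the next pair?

First slot: 16, 18, 22, 28, 36 → 46 (differences are 2, 4, 6, … (increasing by 2 each time)).
Second slot: 125, 216, 343, 512, 729 → 1000 (perfect cubes: 5³, 6³, 7³, …).
Putting it together: [46; 1000].

[46; 1000]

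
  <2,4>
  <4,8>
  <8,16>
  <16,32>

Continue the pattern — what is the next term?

<32,64>

First part goes 2, 4, 8, 16 → 32 (×2 each step).
Second part: always 2 × the first part; 4, 8, 16, 32 → 64.
Putting it together: <32,64>.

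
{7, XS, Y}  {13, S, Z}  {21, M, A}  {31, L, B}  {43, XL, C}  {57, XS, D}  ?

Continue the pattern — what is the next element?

For the first value, differences are 6, 8, 10, … (increasing by 2 each time): 7, 13, 21, 31, 43, 57 → 73.
Size goes XS, S, M, L, XL, XS → S (repeats XS → S → M → L → XL).
Letter: Y, Z, A, B, C, D → E (letters move forward 1 place in the alphabet, wrapping Z→A).
So the next element is {73, S, E}.

{73, S, E}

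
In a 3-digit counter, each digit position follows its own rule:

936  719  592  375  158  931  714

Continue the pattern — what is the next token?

First digit: −2 each step, mod 10, so 9, 7, 5, 3, 1, 9, 7 → 5.
For the second digit, −2 each step, mod 10: 3, 1, 9, 7, 5, 3, 1 → 9.
For the third digit, +3 each step, mod 10: 6, 9, 2, 5, 8, 1, 4 → 7.
So the next token is 597.

597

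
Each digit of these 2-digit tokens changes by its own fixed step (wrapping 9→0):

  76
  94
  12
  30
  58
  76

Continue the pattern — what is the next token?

First digit: 7, 9, 1, 3, 5, 7 → 9 (+2 each step, mod 10).
Second digit: −2 each step, mod 10; 6, 4, 2, 0, 8, 6 → 4.
Putting it together: 94.

94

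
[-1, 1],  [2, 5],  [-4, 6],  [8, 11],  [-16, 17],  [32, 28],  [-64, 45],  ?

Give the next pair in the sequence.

[128, 73]

First slot — ×(-2) each step: -1, 2, -4, 8, -16, 32, -64 → 128.
Second slot — each term is the sum of the two before it: 1, 5, 6, 11, 17, 28, 45 → 73.
Putting it together: [128, 73].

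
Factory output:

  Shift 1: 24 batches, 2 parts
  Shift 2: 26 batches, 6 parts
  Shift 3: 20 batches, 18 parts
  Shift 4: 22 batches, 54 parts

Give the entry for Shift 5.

16 batches, 162 parts

Batches: alternating steps +2, −6, +2, −6, …; 24, 26, 20, 22 → 16.
Parts goes 2, 6, 18, 54 → 162 (×3 each step).
Putting it together: 16 batches, 162 parts.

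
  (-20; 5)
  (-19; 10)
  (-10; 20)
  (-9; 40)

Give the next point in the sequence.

For the first entry, alternating steps +1, +9, +1, +9, …: -20, -19, -10, -9 → 0.
Second entry — ×2 each step: 5, 10, 20, 40 → 80.
Combining the parts gives (0; 80).

(0; 80)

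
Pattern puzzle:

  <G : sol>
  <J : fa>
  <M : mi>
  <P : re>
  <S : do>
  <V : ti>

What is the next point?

Letter: letters move forward 3 places in the alphabet, so G, J, M, P, S, V → Y.
Note: runs backward through the solfège scale do→ti; sol, fa, mi, re, do, ti → la.
So the next point is <Y : la>.

<Y : la>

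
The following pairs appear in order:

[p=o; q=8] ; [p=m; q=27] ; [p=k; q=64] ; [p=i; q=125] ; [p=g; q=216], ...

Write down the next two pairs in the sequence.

P: letters move back 2 places in the alphabet, so o, m, k, i, g → e → c.
For the q, perfect cubes: 2³, 3³, 4³, …: 8, 27, 64, 125, 216 → 343 → 512.
Putting the parts together: [p=e; q=343] and then [p=c; q=512].

[p=e; q=343], [p=c; q=512]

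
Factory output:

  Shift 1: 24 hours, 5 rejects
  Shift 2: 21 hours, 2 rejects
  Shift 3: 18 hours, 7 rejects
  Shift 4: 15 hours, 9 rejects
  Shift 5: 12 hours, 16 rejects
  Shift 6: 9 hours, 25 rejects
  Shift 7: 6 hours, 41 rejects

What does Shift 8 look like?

Hours: −3 each step; 24, 21, 18, 15, 12, 9, 6 → 3.
Rejects: 5, 2, 7, 9, 16, 25, 41 → 66 (each term is the sum of the two before it).
Combining the parts gives 3 hours, 66 rejects.

3 hours, 66 rejects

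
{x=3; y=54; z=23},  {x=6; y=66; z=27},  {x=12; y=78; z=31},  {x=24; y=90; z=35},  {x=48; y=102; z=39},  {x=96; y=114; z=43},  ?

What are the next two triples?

{x=192; y=126; z=47}, {x=384; y=138; z=51}

X goes 3, 6, 12, 24, 48, 96 → 192 → 384 (×2 each step).
Y: 54, 66, 78, 90, 102, 114 → 126 → 138 (+12 each step).
For the z, +4 each step: 23, 27, 31, 35, 39, 43 → 47 → 51.
Putting the parts together: {x=192; y=126; z=47} and then {x=384; y=138; z=51}.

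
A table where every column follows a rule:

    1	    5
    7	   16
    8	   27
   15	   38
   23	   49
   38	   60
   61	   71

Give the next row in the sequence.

99  82

First component — each term is the sum of the two before it: 1, 7, 8, 15, 23, 38, 61 → 99.
For the second component, +11 each step: 5, 16, 27, 38, 49, 60, 71 → 82.
Combining the parts gives 99  82.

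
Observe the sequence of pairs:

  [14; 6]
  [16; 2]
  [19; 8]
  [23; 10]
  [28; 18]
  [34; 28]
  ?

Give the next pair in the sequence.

[41; 46]

First part: 14, 16, 19, 23, 28, 34 → 41 (differences are 2, 3, 4, … (increasing by 1 each time)).
Second part goes 6, 2, 8, 10, 18, 28 → 46 (each term is the sum of the two before it).
So the next pair is [41; 46].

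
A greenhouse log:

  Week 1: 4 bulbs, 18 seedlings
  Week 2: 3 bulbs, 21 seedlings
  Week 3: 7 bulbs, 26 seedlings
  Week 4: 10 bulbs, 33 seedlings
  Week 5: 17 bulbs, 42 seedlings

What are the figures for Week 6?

27 bulbs, 53 seedlings

For the bulbs, each term is the sum of the two before it: 4, 3, 7, 10, 17 → 27.
Seedlings: 18, 21, 26, 33, 42 → 53 (differences are 3, 5, 7, … (increasing by 2 each time)).
Combining the parts gives 27 bulbs, 53 seedlings.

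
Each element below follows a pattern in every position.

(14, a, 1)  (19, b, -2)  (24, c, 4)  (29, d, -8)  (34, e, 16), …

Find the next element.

(39, f, -32)

First part: +5 each step, so 14, 19, 24, 29, 34 → 39.
For the letter, letters move forward 1 place in the alphabet: a, b, c, d, e → f.
For the third part, ×(-2) each step: 1, -2, 4, -8, 16 → -32.
So the next element is (39, f, -32).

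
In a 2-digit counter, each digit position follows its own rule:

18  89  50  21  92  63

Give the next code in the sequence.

34

First digit: 1, 8, 5, 2, 9, 6 → 3 (−3 each step, mod 10).
Second digit: 8, 9, 0, 1, 2, 3 → 4 (+1 each step, mod 10).
Combining the parts gives 34.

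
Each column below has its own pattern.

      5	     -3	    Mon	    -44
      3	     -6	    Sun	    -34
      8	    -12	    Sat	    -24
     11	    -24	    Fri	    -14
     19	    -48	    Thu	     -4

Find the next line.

First component: each term is the sum of the two before it; 5, 3, 8, 11, 19 → 30.
Second component goes -3, -6, -12, -24, -48 → -96 (×2 each step).
For the day, runs backward through the weekdays Mon→Sun: Mon, Sun, Sat, Fri, Thu → Wed.
Fourth component goes -44, -34, -24, -14, -4 → 6 (+10 each step).
Putting it together: 30  -96  Wed  6.

30  -96  Wed  6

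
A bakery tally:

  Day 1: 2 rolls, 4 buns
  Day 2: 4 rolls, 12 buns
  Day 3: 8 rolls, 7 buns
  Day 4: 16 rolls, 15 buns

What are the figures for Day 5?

32 rolls, 10 buns

Rolls: ×2 each step; 2, 4, 8, 16 → 32.
Buns: alternating steps +8, −5, +8, −5, …, so 4, 12, 7, 15 → 10.
Putting it together: 32 rolls, 10 buns.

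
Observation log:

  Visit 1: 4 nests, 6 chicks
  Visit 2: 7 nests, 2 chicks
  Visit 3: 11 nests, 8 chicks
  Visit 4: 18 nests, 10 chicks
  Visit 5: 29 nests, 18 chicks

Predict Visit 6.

47 nests, 28 chicks

For the nests, each term is the sum of the two before it: 4, 7, 11, 18, 29 → 47.
Chicks — each term is the sum of the two before it: 6, 2, 8, 10, 18 → 28.
Combining the parts gives 47 nests, 28 chicks.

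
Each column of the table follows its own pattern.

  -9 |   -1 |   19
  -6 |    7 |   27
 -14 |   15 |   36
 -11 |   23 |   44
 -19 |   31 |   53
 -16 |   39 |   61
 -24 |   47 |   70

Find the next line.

For the first component, alternating steps +3, −8, +3, −8, …: -9, -6, -14, -11, -19, -16, -24 → -21.
Second component: +8 each step; -1, 7, 15, 23, 31, 39, 47 → 55.
Third component goes 19, 27, 36, 44, 53, 61, 70 → 78 (alternating steps +8, +9, +8, +9, …).
So the next line is -21  55  78.

-21  55  78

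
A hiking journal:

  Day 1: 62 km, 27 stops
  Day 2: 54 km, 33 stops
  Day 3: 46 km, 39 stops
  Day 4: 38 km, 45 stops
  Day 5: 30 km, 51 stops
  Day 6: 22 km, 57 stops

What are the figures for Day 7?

Km: 62, 54, 46, 38, 30, 22 → 14 (−8 each step).
Stops goes 27, 33, 39, 45, 51, 57 → 63 (+6 each step).
So the next row is 14 km, 63 stops.

14 km, 63 stops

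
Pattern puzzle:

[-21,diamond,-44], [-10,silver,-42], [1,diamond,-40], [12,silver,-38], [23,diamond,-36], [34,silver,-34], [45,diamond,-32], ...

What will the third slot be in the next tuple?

-30

First slot: +11 each step; -21, -10, 1, 12, 23, 34, 45 → 56.
Rank — alternates diamond ↔ silver: diamond, silver, diamond, silver, diamond, silver, diamond → silver.
Third slot: +2 each step; -44, -42, -40, -38, -36, -34, -32 → -30.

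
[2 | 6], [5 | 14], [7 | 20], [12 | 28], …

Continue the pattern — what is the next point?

First part: 2, 5, 7, 12 → 19 (each term is the sum of the two before it).
Second part: 6, 14, 20, 28 → 34 (alternating steps +8, +6, +8, +6, …).
So the next point is [19 | 34].

[19 | 34]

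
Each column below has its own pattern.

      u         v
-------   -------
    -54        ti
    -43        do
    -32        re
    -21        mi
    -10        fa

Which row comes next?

Column u: -54, -43, -32, -21, -10 → 1 (+11 each step).
Column v goes ti, do, re, mi, fa → sol (runs through the solfège scale do→ti).
So the next row is 1  sol.

1  sol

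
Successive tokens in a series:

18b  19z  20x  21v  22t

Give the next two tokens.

First component — +1 each step: 18, 19, 20, 21, 22 → 23 → 24.
For the letter, letters move back 2 places in the alphabet, wrapping A→Z: b, z, x, v, t → r → p.
Putting the parts together: 23r and then 24p.

23r then 24p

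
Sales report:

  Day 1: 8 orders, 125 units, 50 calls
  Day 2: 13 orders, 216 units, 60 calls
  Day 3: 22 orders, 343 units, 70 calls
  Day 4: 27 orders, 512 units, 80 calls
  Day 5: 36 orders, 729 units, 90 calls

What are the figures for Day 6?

41 orders, 1000 units, 100 calls

Orders goes 8, 13, 22, 27, 36 → 41 (alternating steps +5, +9, +5, +9, …).
Units: 125, 216, 343, 512, 729 → 1000 (perfect cubes: 5³, 6³, 7³, …).
Calls: 50, 60, 70, 80, 90 → 100 (+10 each step).
Combining the parts gives 41 orders, 1000 units, 100 calls.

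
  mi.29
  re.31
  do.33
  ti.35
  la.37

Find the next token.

sol.39

Note: runs backward through the solfège scale do→ti, so mi, re, do, ti, la → sol.
Second component: 29, 31, 33, 35, 37 → 39 (+2 each step).
So the next token is sol.39.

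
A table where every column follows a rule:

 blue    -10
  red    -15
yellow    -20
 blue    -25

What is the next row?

Colour — repeats blue → red → yellow: blue, red, yellow, blue → red.
Second component: −5 each step; -10, -15, -20, -25 → -30.
Putting it together: red  -30.

red  -30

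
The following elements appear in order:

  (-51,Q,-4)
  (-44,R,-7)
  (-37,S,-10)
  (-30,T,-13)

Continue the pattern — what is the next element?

(-23,U,-16)

First component: -51, -44, -37, -30 → -23 (+7 each step).
Letter — letters move forward 1 place in the alphabet: Q, R, S, T → U.
Third component goes -4, -7, -10, -13 → -16 (−3 each step).
Combining the parts gives (-23,U,-16).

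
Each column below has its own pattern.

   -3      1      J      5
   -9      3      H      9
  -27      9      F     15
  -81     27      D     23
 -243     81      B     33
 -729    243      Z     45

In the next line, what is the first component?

-2187

For the first component, ×3 each step: -3, -9, -27, -81, -243, -729 → -2187.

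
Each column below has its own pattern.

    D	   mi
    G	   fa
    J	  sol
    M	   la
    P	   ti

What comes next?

Letter — letters move forward 3 places in the alphabet: D, G, J, M, P → S.
Note: runs through the solfège scale do→ti; mi, fa, sol, la, ti → do.
So the next line is S  do.

S  do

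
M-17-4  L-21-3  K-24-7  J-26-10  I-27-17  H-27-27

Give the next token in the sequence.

G-26-44

Letter: letters move back 1 place in the alphabet; M, L, K, J, I, H → G.
Second component: differences are 4, 3, 2, … (decreasing by 1 each time), so 17, 21, 24, 26, 27, 27 → 26.
Third component: 4, 3, 7, 10, 17, 27 → 44 (each term is the sum of the two before it).
So the next token is G-26-44.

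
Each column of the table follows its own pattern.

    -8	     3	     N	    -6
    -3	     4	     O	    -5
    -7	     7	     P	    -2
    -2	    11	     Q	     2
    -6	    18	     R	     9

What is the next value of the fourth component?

20

Second component: 3, 4, 7, 11, 18 → 29 (each term is the sum of the two before it).
Fourth component: always 9 less than the second component; -6, -5, -2, 2, 9 → 20.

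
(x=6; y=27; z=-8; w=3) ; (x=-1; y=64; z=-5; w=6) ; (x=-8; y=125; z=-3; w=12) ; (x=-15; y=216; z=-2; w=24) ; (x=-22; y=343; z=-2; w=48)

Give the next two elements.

(x=-29; y=512; z=-3; w=96), (x=-36; y=729; z=-5; w=192)

X goes 6, -1, -8, -15, -22 → -29 → -36 (−7 each step).
Y goes 27, 64, 125, 216, 343 → 512 → 729 (perfect cubes: 3³, 4³, 5³, …).
Z: differences are 3, 2, 1, … (decreasing by 1 each time), so -8, -5, -3, -2, -2 → -3 → -5.
W: ×2 each step; 3, 6, 12, 24, 48 → 96 → 192.
So the next two elements are (x=-29; y=512; z=-3; w=96) and (x=-36; y=729; z=-5; w=192).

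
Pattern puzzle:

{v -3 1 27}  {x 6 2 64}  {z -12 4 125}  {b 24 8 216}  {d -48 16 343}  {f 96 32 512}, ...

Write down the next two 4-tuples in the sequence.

{h -192 64 729}, {j 384 128 1000}

For the letter, letters move forward 2 places in the alphabet, wrapping Z→A: v, x, z, b, d, f → h → j.
Second coordinate — ×(-2) each step: -3, 6, -12, 24, -48, 96 → -192 → 384.
Third coordinate: 1, 2, 4, 8, 16, 32 → 64 → 128 (×2 each step).
For the fourth coordinate, perfect cubes: 3³, 4³, 5³, …: 27, 64, 125, 216, 343, 512 → 729 → 1000.
Putting the parts together: {h -192 64 729} and then {j 384 128 1000}.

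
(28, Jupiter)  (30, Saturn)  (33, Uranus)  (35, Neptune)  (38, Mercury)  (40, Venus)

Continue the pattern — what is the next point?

(43, Earth)

First component: alternating steps +2, +3, +2, +3, …, so 28, 30, 33, 35, 38, 40 → 43.
Planet: runs through the planets Mercury→Neptune; Jupiter, Saturn, Uranus, Neptune, Mercury, Venus → Earth.
Putting it together: (43, Earth).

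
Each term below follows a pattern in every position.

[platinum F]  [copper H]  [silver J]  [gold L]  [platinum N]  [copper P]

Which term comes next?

For the metal, repeats platinum → copper → silver → gold: platinum, copper, silver, gold, platinum, copper → silver.
Letter — letters move forward 2 places in the alphabet: F, H, J, L, N, P → R.
So the next term is [silver R].

[silver R]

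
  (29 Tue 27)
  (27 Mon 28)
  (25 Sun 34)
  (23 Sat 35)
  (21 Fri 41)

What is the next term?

First part goes 29, 27, 25, 23, 21 → 19 (−2 each step).
Day: runs backward through the weekdays Mon→Sun, so Tue, Mon, Sun, Sat, Fri → Thu.
Third part goes 27, 28, 34, 35, 41 → 42 (alternating steps +1, +6, +1, +6, …).
So the next term is (19 Thu 42).

(19 Thu 42)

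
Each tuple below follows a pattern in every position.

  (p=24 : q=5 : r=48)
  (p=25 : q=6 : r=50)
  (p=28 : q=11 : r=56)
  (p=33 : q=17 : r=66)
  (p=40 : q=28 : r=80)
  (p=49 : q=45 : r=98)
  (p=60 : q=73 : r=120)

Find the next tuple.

P: differences are 1, 3, 5, … (increasing by 2 each time); 24, 25, 28, 33, 40, 49, 60 → 73.
Q: 5, 6, 11, 17, 28, 45, 73 → 118 (each term is the sum of the two before it).
R — always 2 × the p: 48, 50, 56, 66, 80, 98, 120 → 146.
Putting it together: (p=73 : q=118 : r=146).

(p=73 : q=118 : r=146)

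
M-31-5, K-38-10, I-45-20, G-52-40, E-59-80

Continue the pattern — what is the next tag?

Letter: letters move back 2 places in the alphabet; M, K, I, G, E → C.
Second component goes 31, 38, 45, 52, 59 → 66 (+7 each step).
Third component — ×2 each step: 5, 10, 20, 40, 80 → 160.
Putting it together: C-66-160.

C-66-160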